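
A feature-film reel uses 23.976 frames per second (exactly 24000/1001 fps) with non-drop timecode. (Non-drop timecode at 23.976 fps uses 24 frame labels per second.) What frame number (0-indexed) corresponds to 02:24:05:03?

frame 207483

Total seconds to the label: (2 × 3600 + 24 × 60 + 5) = 8645.
Frame index = 8645 × 24 + 3 = 207483.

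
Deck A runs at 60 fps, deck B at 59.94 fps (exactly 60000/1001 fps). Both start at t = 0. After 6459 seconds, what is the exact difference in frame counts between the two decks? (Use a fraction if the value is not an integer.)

387540/1001 frames

A emits 60 × 6459 = 387540 frames; B emits 60000/1001 × 6459 = 387540000/1001.
Difference = 387540/1001 frames (≈ 387.1528); B is behind A.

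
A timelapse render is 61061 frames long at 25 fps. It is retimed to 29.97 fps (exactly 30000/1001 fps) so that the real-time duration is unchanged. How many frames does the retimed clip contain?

Target frames = source frames × (target rate / source rate) = 61061 × (30000/1001)/(25) = 61061 × 1200/1001 = 73200.

73200 frames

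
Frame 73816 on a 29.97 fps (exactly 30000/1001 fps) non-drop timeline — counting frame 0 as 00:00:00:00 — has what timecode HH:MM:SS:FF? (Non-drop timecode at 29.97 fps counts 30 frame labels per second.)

73816 ÷ 30 = 2460 full seconds, remainder 16 frames.
2460 s = 0 h 41 min 0 s.
Timecode: 00:41:00:16.

00:41:00:16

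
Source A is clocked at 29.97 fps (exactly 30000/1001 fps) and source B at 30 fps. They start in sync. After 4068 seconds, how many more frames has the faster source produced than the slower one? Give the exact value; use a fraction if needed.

122040/1001 frames

A emits 30000/1001 × 4068 = 122040000/1001 frames; B emits 30 × 4068 = 122040.
Difference = 122040/1001 frames (≈ 121.9181); B is ahead of A.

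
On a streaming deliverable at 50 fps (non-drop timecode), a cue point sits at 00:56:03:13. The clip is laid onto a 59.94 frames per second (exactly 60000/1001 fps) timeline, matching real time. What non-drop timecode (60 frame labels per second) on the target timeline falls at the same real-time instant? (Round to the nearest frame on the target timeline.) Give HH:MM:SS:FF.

00:55:59:54

Source frame index: (0×3600 + 56×60 + 3) × 50 + 13 = 168163.
Real time: 168163 / (50) = 168163/50 s.
Target frame: (168163/50) × (60000/1001) = 201795600/1001 ≈ 201594.006 → 201594.
At 60 labels/s: frame 201594 → 00:55:59:54.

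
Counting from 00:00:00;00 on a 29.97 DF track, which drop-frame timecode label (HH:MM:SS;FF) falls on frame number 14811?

Each 10-minute DF block holds 10 × 60 × 30 − 9 × 2 = 17982 frames. 14811 ÷ 17982 → 0 full blocks, remainder 14811.
Within the partial block the first minute is 1800 frames and each further minute 1798, so 8 further minute boundaries passed. Total skipped labels = 18 × 0 + 2 × 8 = 16.
Non-drop label index = 14811 + 16 = 14827; at 30 labels/s that is 00:08:14:07, i.e. DF 00:08:14;07.

00:08:14;07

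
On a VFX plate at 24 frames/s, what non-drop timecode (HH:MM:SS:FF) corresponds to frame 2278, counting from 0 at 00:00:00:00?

00:01:34:22

2278 ÷ 24 = 94 full seconds, remainder 22 frames.
94 s = 0 h 1 min 34 s.
Timecode: 00:01:34:22.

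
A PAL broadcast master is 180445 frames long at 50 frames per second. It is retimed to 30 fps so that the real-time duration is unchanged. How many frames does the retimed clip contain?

108267 frames

Target frames = source frames × (target rate / source rate) = 180445 × (30)/(50) = 180445 × 3/5 = 108267.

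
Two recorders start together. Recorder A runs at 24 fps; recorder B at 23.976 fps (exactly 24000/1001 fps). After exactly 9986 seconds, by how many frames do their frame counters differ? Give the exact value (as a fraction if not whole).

A emits 24 × 9986 = 239664 frames; B emits 24000/1001 × 9986 = 239664000/1001.
Difference = 239664/1001 frames (≈ 239.4246); B is behind A.

239664/1001 frames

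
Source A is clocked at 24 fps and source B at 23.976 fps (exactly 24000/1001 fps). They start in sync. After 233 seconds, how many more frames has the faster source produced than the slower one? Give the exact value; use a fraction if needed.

5592/1001 frames

A emits 24 × 233 = 5592 frames; B emits 24000/1001 × 233 = 5592000/1001.
Difference = 5592/1001 frames (≈ 5.5864); B is behind A.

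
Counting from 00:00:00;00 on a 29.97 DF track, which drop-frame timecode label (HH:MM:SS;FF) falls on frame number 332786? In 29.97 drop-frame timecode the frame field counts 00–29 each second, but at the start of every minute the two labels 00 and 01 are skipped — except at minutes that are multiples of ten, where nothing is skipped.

Ten DF minutes hold 17982 frames, so frame 332786 lies in block 18 (frames 323676–341657) with 9110 frames into that block.
The block's first minute is 1800 frames and the rest 1798 each; 9110 frames reaches minute 5, so 18 × 18 + 5 × 2 = 334 labels have been skipped so far.
Adding those back, label number 332786 + 334 = 333120 at 30 labels/s is 11104 s + 0 f = 3 h 5 min 4 s frame 0, i.e. 03:05:04;00.

03:05:04;00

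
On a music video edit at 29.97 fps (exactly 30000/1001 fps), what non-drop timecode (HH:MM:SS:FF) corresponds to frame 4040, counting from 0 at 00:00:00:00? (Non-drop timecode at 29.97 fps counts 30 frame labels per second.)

4040 ÷ 30 = 134 full seconds, remainder 20 frames.
134 s = 0 h 2 min 14 s.
Timecode: 00:02:14:20.

00:02:14:20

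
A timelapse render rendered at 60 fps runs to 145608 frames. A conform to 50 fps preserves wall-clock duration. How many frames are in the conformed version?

121340 frames

Target frames = source frames × (target rate / source rate) = 145608 × (50)/(60) = 145608 × 5/6 = 121340.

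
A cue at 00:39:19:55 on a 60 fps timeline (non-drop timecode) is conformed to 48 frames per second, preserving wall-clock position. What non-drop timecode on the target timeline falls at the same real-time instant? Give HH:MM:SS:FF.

Source frame index: (0×3600 + 39×60 + 19) × 60 + 55 = 141595.
Real time: 141595 / (60) = 28319/12 s.
Target frame: (28319/12) × (48) = 113276.
At 48 labels/s: frame 113276 → 00:39:19:44.

00:39:19:44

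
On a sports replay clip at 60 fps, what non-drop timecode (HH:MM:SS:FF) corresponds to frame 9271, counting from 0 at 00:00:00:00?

00:02:34:31

9271 ÷ 60 = 154 full seconds, remainder 31 frames.
154 s = 0 h 2 min 34 s.
Timecode: 00:02:34:31.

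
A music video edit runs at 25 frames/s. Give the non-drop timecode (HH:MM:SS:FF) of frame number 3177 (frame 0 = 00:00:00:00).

00:02:07:02

3177 ÷ 25 = 127 full seconds, remainder 2 frames.
127 s = 0 h 2 min 7 s.
Timecode: 00:02:07:02.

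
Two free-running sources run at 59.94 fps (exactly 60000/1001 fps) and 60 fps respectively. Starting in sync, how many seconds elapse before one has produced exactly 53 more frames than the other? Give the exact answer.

53053/60 seconds

The gap grows by |60 − 60000/1001| = 60/1001 frames per second.
Time for a 53-frame gap: 53 ÷ (60/1001) = 53053/60 s.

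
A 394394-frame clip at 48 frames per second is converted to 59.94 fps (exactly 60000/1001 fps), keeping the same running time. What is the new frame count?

Target frames = source frames × (target rate / source rate) = 394394 × (60000/1001)/(48) = 394394 × 1250/1001 = 492500.

492500 frames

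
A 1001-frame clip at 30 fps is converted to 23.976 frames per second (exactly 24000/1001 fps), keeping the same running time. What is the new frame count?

800 frames

Target frames = source frames × (target rate / source rate) = 1001 × (24000/1001)/(30) = 1001 × 800/1001 = 800.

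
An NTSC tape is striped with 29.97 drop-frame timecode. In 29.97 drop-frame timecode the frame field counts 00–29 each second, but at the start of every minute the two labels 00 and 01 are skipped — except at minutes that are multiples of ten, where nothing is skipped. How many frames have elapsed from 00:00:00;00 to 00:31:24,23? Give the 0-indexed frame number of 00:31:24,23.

As if non-drop at 30 labels/s: (0 × 3600 + 31 × 60 + 24) × 30 + 23 = 56543.
Minute boundaries passed: 31; those not divisible by 10: 31 − 3 = 28; dropped labels = 2 × 28 = 56.
Actual frame index = 56543 − 56 = 56487.

56487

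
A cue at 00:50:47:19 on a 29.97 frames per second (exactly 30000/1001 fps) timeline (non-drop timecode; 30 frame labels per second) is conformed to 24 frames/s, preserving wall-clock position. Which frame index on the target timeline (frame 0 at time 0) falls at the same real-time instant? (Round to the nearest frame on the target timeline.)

Source frame index: (0×3600 + 50×60 + 47) × 30 + 19 = 91429.
Real time: 91429 / (30000/1001) = 91520429/30000 s.
Target frame: (91520429/30000) × (24) = 91520429/1250 ≈ 73216.343 → 73216.

frame 73216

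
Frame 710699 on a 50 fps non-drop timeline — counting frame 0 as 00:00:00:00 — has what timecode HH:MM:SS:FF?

710699 ÷ 50 = 14213 full seconds, remainder 49 frames.
14213 s = 3 h 56 min 53 s.
Timecode: 03:56:53:49.

03:56:53:49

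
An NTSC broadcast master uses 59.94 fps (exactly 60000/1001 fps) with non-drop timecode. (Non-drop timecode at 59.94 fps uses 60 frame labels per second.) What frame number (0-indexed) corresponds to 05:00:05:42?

Total seconds to the label: (5 × 3600 + 0 × 60 + 5) = 18005.
Frame index = 18005 × 60 + 42 = 1080342.

frame 1080342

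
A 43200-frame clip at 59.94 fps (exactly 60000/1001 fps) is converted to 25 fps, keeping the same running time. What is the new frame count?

Target frames = source frames × (target rate / source rate) = 43200 × (25)/(60000/1001) = 43200 × 1001/2400 = 18018.

18018 frames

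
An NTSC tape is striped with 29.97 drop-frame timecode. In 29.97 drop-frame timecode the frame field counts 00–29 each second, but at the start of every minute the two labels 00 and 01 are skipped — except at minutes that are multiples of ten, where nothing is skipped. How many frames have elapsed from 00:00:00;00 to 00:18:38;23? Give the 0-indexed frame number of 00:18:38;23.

33529

As if non-drop at 30 labels/s: (0 × 3600 + 18 × 60 + 38) × 30 + 23 = 33563.
Minute boundaries passed: 18; those not divisible by 10: 18 − 1 = 17; dropped labels = 2 × 17 = 34.
Actual frame index = 33563 − 34 = 33529.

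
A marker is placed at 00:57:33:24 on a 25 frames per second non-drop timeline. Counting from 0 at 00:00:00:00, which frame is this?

Total seconds to the label: (0 × 3600 + 57 × 60 + 33) = 3453.
Frame index = 3453 × 25 + 24 = 86349.

86349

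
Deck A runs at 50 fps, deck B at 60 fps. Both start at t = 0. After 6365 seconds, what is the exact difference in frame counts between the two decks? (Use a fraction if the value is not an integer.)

A emits 50 × 6365 = 318250 frames; B emits 60 × 6365 = 381900.
Difference = 63650 frames; B is ahead of A.

63650 frames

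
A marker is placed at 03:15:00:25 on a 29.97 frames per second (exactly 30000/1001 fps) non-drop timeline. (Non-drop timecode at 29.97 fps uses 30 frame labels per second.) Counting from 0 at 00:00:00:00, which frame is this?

351025

Total seconds to the label: (3 × 3600 + 15 × 60 + 0) = 11700.
Frame index = 11700 × 30 + 25 = 351025.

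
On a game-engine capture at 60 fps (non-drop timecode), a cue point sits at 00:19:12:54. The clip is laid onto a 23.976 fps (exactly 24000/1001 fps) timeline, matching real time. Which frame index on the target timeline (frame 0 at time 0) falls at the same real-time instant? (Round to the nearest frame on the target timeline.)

Source frame index: (0×3600 + 19×60 + 12) × 60 + 54 = 69174.
Real time: 69174 / (60) = 11529/10 s.
Target frame: (11529/10) × (24000/1001) = 3952800/143 ≈ 27641.958 → 27642.

frame 27642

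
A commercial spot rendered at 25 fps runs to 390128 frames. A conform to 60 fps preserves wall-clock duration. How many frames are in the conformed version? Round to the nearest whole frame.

Frames at target rate = 390128 × (60) / (25) = 4681536/5 ≈ 936307.200.
Nearest whole frame: 936307.

936307 frames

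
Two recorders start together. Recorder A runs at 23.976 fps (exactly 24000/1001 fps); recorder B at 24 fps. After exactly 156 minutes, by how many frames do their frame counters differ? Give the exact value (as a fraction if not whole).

17280/77 frames

156 min = 9360 s.
A emits 24000/1001 × 9360 = 17280000/77 frames; B emits 24 × 9360 = 224640.
Difference = 17280/77 frames (≈ 224.4156); B is ahead of A.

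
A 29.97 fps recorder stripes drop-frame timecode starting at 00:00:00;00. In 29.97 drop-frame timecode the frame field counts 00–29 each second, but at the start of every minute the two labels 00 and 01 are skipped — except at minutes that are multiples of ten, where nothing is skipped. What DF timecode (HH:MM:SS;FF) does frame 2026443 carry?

18:46:55;21

Each 10-minute DF block holds 10 × 60 × 30 − 9 × 2 = 17982 frames. 2026443 ÷ 17982 → 112 full blocks, remainder 12459.
Within the partial block the first minute is 1800 frames and each further minute 1798, so 6 further minute boundaries passed. Total skipped labels = 18 × 112 + 2 × 6 = 2028.
Non-drop label index = 2026443 + 2028 = 2028471; at 30 labels/s that is 18:46:55:21, i.e. DF 18:46:55;21.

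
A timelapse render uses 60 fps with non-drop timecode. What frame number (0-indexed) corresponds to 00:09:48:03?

Total seconds to the label: (0 × 3600 + 9 × 60 + 48) = 588.
Frame index = 588 × 60 + 3 = 35283.

frame 35283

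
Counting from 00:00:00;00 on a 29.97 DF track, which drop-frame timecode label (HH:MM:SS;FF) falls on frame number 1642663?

15:13:30;07

Each 10-minute DF block holds 10 × 60 × 30 − 9 × 2 = 17982 frames. 1642663 ÷ 17982 → 91 full blocks, remainder 6301.
Within the partial block the first minute is 1800 frames and each further minute 1798, so 3 further minute boundaries passed. Total skipped labels = 18 × 91 + 2 × 3 = 1644.
Non-drop label index = 1642663 + 1644 = 1644307; at 30 labels/s that is 15:13:30:07, i.e. DF 15:13:30;07.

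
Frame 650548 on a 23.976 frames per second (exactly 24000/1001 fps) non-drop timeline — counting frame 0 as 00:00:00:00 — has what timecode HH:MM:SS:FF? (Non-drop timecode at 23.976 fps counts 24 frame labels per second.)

650548 ÷ 24 = 27106 full seconds, remainder 4 frames.
27106 s = 7 h 31 min 46 s.
Timecode: 07:31:46:04.

07:31:46:04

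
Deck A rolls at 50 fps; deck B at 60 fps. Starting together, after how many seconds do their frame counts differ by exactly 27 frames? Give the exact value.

The gap grows by |60 − 50| = 10 frames per second.
Time for a 27-frame gap: 27 ÷ (10) = 2.7 s.

2.7 seconds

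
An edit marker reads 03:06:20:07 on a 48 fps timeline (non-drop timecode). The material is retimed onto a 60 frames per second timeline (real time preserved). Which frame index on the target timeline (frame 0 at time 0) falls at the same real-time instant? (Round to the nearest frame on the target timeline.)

frame 670809

Source frame index: (3×3600 + 6×60 + 20) × 48 + 7 = 536647.
Real time: 536647 / (48) = 536647/48 s.
Target frame: (536647/48) × (60) = 2683235/4 ≈ 670808.750 → 670809.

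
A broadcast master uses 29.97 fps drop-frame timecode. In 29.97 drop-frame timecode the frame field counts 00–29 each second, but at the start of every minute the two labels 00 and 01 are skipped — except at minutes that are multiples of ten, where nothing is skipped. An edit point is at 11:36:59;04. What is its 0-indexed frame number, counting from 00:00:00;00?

1253320

Complete 10-minute blocks: 69, each 17982 frames → 1240758.
Remaining 6 whole minutes in the current block: 1800 + 5 × 1798 = 10790 frames.
Within the current minute: 59 × 30 + 4 − 2 = 1772 (labels ;00/;01 skipped at this minute). Total = 1240758 + 10790 + 1772 = 1253320.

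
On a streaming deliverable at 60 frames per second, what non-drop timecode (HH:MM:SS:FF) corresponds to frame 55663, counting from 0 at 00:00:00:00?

00:15:27:43

55663 ÷ 60 = 927 full seconds, remainder 43 frames.
927 s = 0 h 15 min 27 s.
Timecode: 00:15:27:43.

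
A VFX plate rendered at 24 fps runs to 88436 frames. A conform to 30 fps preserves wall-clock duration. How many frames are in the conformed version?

Target frames = source frames × (target rate / source rate) = 88436 × (30)/(24) = 88436 × 5/4 = 110545.

110545 frames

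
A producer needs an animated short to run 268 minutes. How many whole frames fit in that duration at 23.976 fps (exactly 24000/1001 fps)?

385534 frames

268 min = 16080 s.
Frames = 16080 × 24000/1001 = 385920000/1001 ≈ 385534.4655.
Complete frames: 385534.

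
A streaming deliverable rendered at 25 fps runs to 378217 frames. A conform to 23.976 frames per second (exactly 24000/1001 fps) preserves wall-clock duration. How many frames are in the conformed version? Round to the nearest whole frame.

Frames at target rate = 378217 × (24000/1001) / (25) = 51869760/143 ≈ 362725.594.
Nearest whole frame: 362726.

362726 frames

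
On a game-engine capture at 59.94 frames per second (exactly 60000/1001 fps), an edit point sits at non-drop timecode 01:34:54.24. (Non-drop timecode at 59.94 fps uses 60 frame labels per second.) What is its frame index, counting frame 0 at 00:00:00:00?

frame 341664

Total seconds to the label: (1 × 3600 + 34 × 60 + 54) = 5694.
Frame index = 5694 × 60 + 24 = 341664.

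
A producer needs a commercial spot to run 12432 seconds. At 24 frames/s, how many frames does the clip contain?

Frames = 12432 × 24 = 298368.

298368 frames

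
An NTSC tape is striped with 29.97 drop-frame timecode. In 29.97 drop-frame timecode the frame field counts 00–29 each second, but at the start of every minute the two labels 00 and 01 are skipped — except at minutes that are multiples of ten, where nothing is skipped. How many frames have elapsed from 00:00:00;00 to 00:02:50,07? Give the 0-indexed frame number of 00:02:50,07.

As if non-drop at 30 labels/s: (0 × 3600 + 2 × 60 + 50) × 30 + 7 = 5107.
Minute boundaries passed: 2; those not divisible by 10: 2 − 0 = 2; dropped labels = 2 × 2 = 4.
Actual frame index = 5107 − 4 = 5103.

5103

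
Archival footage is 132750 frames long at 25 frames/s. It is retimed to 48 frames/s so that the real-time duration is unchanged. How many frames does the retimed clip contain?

Target frames = source frames × (target rate / source rate) = 132750 × (48)/(25) = 132750 × 48/25 = 254880.

254880 frames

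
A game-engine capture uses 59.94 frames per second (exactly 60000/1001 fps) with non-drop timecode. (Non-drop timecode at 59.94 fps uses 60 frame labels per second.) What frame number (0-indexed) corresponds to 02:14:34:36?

Total seconds to the label: (2 × 3600 + 14 × 60 + 34) = 8074.
Frame index = 8074 × 60 + 36 = 484476.

frame 484476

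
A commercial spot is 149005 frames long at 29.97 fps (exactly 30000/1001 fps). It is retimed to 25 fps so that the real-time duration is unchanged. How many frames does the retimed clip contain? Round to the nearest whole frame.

Frames at target rate = 149005 × (25) / (30000/1001) = 29830801/240 ≈ 124295.004.
Nearest whole frame: 124295.

124295 frames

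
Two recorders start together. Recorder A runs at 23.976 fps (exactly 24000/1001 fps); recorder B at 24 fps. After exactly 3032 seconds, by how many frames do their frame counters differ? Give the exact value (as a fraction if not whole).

72768/1001 frames

A emits 24000/1001 × 3032 = 72768000/1001 frames; B emits 24 × 3032 = 72768.
Difference = 72768/1001 frames (≈ 72.6953); B is ahead of A.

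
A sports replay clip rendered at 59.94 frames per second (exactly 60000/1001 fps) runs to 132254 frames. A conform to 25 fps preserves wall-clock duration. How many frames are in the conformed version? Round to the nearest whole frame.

55161 frames

Frames at target rate = 132254 × (25) / (60000/1001) = 66193127/1200 ≈ 55160.939.
Nearest whole frame: 55161.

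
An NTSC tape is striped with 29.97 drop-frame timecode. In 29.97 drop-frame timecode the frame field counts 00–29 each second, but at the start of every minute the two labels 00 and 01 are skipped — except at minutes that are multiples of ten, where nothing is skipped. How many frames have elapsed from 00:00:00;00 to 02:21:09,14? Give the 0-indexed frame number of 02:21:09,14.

Complete 10-minute blocks: 14, each 17982 frames → 251748.
Remaining 1 whole minute in the current block: 1800 + 0 × 1798 = 1800 frames.
Within the current minute: 9 × 30 + 14 − 2 = 282 (labels ;00/;01 skipped at this minute). Total = 251748 + 1800 + 282 = 253830.

253830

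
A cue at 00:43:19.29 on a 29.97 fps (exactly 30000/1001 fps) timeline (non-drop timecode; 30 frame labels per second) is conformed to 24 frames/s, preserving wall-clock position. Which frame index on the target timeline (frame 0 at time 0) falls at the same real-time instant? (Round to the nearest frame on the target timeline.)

Source frame index: (0×3600 + 43×60 + 19) × 30 + 29 = 77999.
Real time: 77999 / (30000/1001) = 78076999/30000 s.
Target frame: (78076999/30000) × (24) = 78076999/1250 ≈ 62461.599 → 62462.

frame 62462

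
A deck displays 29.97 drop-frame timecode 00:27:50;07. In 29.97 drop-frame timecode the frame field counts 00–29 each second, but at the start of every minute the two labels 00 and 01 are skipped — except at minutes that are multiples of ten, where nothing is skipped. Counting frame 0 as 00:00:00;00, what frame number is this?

50057

As if non-drop at 30 labels/s: (0 × 3600 + 27 × 60 + 50) × 30 + 7 = 50107.
Minute boundaries passed: 27; those not divisible by 10: 27 − 2 = 25; dropped labels = 2 × 25 = 50.
Actual frame index = 50107 − 50 = 50057.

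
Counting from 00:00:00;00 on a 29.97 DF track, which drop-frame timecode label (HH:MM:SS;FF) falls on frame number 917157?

08:30:02;15

Ten DF minutes hold 17982 frames, so frame 917157 lies in block 51 (frames 917082–935063) with 75 frames into that block.
The block's first minute is 1800 frames and the rest 1798 each; 75 frames reaches minute 0, so 51 × 18 + 0 × 2 = 918 labels have been skipped so far.
Adding those back, label number 917157 + 918 = 918075 at 30 labels/s is 30602 s + 15 f = 8 h 30 min 2 s frame 15, i.e. 08:30:02;15.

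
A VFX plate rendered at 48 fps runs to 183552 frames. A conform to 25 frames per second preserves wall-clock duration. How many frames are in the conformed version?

95600 frames

Target frames = source frames × (target rate / source rate) = 183552 × (25)/(48) = 183552 × 25/48 = 95600.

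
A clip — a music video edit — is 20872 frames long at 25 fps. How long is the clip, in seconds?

834.88 seconds

Running time = 20872 / (25) = 834.88 s.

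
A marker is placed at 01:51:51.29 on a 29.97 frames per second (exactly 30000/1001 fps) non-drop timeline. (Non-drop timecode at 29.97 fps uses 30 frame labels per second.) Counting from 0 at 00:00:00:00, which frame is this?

frame 201359

Total seconds to the label: (1 × 3600 + 51 × 60 + 51) = 6711.
Frame index = 6711 × 30 + 29 = 201359.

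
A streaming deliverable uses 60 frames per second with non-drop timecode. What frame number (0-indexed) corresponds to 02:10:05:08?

468308

Total seconds to the label: (2 × 3600 + 10 × 60 + 5) = 7805.
Frame index = 7805 × 60 + 8 = 468308.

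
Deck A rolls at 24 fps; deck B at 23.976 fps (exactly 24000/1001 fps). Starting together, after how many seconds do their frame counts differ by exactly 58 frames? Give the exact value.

29029/12 seconds

The gap grows by |24000/1001 − 24| = 24/1001 frames per second.
Time for a 58-frame gap: 58 ÷ (24/1001) = 29029/12 s.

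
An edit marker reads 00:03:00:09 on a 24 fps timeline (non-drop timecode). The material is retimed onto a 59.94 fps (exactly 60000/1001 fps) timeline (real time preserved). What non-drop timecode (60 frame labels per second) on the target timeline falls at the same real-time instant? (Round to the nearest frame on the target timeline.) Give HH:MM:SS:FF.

00:03:00:12

Source frame index: (0×3600 + 3×60 + 0) × 24 + 9 = 4329.
Real time: 4329 / (24) = 1443/8 s.
Target frame: (1443/8) × (60000/1001) = 832500/77 ≈ 10811.688 → 10812.
At 60 labels/s: frame 10812 → 00:03:00:12.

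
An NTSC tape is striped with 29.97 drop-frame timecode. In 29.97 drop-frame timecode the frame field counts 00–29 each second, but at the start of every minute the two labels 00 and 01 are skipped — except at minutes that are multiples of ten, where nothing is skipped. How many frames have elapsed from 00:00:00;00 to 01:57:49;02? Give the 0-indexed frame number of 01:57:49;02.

Complete 10-minute blocks: 11, each 17982 frames → 197802.
Remaining 7 whole minutes in the current block: 1800 + 6 × 1798 = 12588 frames.
Within the current minute: 49 × 30 + 2 − 2 = 1470 (labels ;00/;01 skipped at this minute). Total = 197802 + 12588 + 1470 = 211860.

211860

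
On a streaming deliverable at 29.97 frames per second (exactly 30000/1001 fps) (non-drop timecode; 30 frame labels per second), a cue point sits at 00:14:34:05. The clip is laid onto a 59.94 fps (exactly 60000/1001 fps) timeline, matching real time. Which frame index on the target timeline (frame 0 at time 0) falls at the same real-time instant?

Source frame index: (0×3600 + 14×60 + 34) × 30 + 5 = 26225.
Real time: 26225 / (30000/1001) = 1050049/1200 s.
Target frame: (1050049/1200) × (60000/1001) = 52450.

frame 52450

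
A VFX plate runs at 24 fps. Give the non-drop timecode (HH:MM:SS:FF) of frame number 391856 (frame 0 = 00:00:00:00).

391856 ÷ 24 = 16327 full seconds, remainder 8 frames.
16327 s = 4 h 32 min 7 s.
Timecode: 04:32:07:08.

04:32:07:08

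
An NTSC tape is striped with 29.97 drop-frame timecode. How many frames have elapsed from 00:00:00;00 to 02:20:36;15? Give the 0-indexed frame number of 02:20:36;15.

As if non-drop at 30 labels/s: (2 × 3600 + 20 × 60 + 36) × 30 + 15 = 253095.
Minute boundaries passed: 140; those not divisible by 10: 140 − 14 = 126; dropped labels = 2 × 126 = 252.
Actual frame index = 253095 − 252 = 252843.

252843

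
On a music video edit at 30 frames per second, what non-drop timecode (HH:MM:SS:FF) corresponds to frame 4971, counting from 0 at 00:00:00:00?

4971 ÷ 30 = 165 full seconds, remainder 21 frames.
165 s = 0 h 2 min 45 s.
Timecode: 00:02:45:21.

00:02:45:21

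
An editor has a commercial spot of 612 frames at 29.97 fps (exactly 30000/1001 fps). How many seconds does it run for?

20.4204 seconds

Running time = 612 / (30000/1001) = 20.4204 s.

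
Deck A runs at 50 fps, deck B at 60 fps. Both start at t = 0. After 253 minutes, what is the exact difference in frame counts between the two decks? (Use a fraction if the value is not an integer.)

151800 frames

253 min = 15180 s.
A emits 50 × 15180 = 759000 frames; B emits 60 × 15180 = 910800.
Difference = 151800 frames; B is ahead of A.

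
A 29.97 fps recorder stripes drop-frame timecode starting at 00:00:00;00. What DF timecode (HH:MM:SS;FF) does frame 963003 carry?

Each 10-minute DF block holds 10 × 60 × 30 − 9 × 2 = 17982 frames. 963003 ÷ 17982 → 53 full blocks, remainder 9957.
Within the partial block the first minute is 1800 frames and each further minute 1798, so 5 further minute boundaries passed. Total skipped labels = 18 × 53 + 2 × 5 = 964.
Non-drop label index = 963003 + 964 = 963967; at 30 labels/s that is 08:55:32:07, i.e. DF 08:55:32;07.

08:55:32;07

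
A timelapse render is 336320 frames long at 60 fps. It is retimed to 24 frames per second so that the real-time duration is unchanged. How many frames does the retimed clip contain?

Target frames = source frames × (target rate / source rate) = 336320 × (24)/(60) = 336320 × 2/5 = 134528.

134528 frames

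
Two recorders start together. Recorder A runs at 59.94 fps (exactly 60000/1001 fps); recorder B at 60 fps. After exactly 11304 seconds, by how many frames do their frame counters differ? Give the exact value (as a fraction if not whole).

A emits 60000/1001 × 11304 = 678240000/1001 frames; B emits 60 × 11304 = 678240.
Difference = 678240/1001 frames (≈ 677.5624); B is ahead of A.

678240/1001 frames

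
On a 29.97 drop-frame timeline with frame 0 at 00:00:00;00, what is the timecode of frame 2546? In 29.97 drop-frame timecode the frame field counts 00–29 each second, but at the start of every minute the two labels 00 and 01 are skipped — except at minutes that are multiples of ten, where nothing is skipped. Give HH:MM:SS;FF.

00:01:24;28

Each 10-minute DF block holds 10 × 60 × 30 − 9 × 2 = 17982 frames. 2546 ÷ 17982 → 0 full blocks, remainder 2546.
Within the partial block the first minute is 1800 frames and each further minute 1798, so 1 further minute boundary passed. Total skipped labels = 18 × 0 + 2 × 1 = 2.
Non-drop label index = 2546 + 2 = 2548; at 30 labels/s that is 00:01:24:28, i.e. DF 00:01:24;28.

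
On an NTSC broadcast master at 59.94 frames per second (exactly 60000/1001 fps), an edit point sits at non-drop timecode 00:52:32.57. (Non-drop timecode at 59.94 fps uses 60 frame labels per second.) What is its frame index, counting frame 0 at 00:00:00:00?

frame 189177

Total seconds to the label: (0 × 3600 + 52 × 60 + 32) = 3152.
Frame index = 3152 × 60 + 57 = 189177.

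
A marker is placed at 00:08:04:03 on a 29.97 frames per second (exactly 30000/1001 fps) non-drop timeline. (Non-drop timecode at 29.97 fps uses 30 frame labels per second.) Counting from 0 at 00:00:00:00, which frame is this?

Total seconds to the label: (0 × 3600 + 8 × 60 + 4) = 484.
Frame index = 484 × 30 + 3 = 14523.

14523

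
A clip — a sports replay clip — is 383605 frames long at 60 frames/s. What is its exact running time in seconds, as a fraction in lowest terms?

76721/12 seconds

Running time = 383605 ÷ (60) = 383605 × 1/60 = 76721/12 s.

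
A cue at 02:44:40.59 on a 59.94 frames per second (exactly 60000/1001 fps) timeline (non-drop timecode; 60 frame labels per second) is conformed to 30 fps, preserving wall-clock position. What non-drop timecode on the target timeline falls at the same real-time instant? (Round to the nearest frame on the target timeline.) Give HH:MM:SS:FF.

02:44:50:26

Source frame index: (2×3600 + 44×60 + 40) × 60 + 59 = 592859.
Real time: 592859 / (60000/1001) = 593451859/60000 s.
Target frame: (593451859/60000) × (30) = 593451859/2000 ≈ 296725.930 → 296726.
At 30 labels/s: frame 296726 → 02:44:50:26.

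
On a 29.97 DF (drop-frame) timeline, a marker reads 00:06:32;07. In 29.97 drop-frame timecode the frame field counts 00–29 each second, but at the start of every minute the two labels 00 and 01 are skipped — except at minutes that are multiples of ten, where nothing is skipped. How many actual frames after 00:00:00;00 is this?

As if non-drop at 30 labels/s: (0 × 3600 + 6 × 60 + 32) × 30 + 7 = 11767.
Minute boundaries passed: 6; those not divisible by 10: 6 − 0 = 6; dropped labels = 2 × 6 = 12.
Actual frame index = 11767 − 12 = 11755.

11755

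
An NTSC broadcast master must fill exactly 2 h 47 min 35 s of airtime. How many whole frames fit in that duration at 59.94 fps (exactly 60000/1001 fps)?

602697 frames

2 h 47 min 35 s = 10055 s.
Frames = 10055 × 60000/1001 = 603300000/1001 ≈ 602697.3027.
Complete frames: 602697.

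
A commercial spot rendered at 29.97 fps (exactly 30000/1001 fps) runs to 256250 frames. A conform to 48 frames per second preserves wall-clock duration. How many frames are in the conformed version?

410410 frames

Target frames = source frames × (target rate / source rate) = 256250 × (48)/(30000/1001) = 256250 × 1001/625 = 410410.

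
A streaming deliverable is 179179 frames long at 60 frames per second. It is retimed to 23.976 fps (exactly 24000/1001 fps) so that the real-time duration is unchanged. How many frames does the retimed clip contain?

71600 frames

Target frames = source frames × (target rate / source rate) = 179179 × (24000/1001)/(60) = 179179 × 400/1001 = 71600.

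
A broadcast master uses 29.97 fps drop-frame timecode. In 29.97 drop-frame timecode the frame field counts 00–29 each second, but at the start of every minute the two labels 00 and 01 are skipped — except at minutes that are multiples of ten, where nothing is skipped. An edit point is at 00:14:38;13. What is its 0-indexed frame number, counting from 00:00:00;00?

26327

As if non-drop at 30 labels/s: (0 × 3600 + 14 × 60 + 38) × 30 + 13 = 26353.
Minute boundaries passed: 14; those not divisible by 10: 14 − 1 = 13; dropped labels = 2 × 13 = 26.
Actual frame index = 26353 − 26 = 26327.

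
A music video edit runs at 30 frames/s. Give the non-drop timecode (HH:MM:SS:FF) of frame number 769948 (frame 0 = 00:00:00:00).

769948 ÷ 30 = 25664 full seconds, remainder 28 frames.
25664 s = 7 h 7 min 44 s.
Timecode: 07:07:44:28.

07:07:44:28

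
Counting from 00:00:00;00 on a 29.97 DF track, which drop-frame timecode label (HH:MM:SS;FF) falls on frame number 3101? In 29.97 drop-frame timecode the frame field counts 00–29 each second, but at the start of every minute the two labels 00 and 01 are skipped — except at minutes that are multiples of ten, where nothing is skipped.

00:01:43;13

Ten DF minutes hold 17982 frames, so frame 3101 lies in block 0 (frames 0–17981) with 3101 frames into that block.
The block's first minute is 1800 frames and the rest 1798 each; 3101 frames reaches minute 1, so 0 × 18 + 1 × 2 = 2 labels have been skipped so far.
Adding those back, label number 3101 + 2 = 3103 at 30 labels/s is 103 s + 13 f = 0 h 1 min 43 s frame 13, i.e. 00:01:43;13.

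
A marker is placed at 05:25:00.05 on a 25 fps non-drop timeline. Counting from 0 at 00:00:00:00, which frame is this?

Total seconds to the label: (5 × 3600 + 25 × 60 + 0) = 19500.
Frame index = 19500 × 25 + 5 = 487505.

487505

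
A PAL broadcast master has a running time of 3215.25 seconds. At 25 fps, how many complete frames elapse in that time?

Frames = 3215.25 × 25 = 321525/4 ≈ 80381.2500.
Complete frames: 80381.

80381 frames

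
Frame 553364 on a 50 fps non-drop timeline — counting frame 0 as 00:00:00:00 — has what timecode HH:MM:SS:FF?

03:04:27:14

553364 ÷ 50 = 11067 full seconds, remainder 14 frames.
11067 s = 3 h 4 min 27 s.
Timecode: 03:04:27:14.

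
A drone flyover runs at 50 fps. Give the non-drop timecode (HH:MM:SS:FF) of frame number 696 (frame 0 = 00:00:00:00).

696 ÷ 50 = 13 full seconds, remainder 46 frames.
13 s = 0 h 0 min 13 s.
Timecode: 00:00:13:46.

00:00:13:46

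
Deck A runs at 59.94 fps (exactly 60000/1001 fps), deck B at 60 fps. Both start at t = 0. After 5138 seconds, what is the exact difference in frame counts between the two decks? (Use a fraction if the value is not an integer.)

A emits 60000/1001 × 5138 = 44040000/143 frames; B emits 60 × 5138 = 308280.
Difference = 44040/143 frames (≈ 307.9720); B is ahead of A.

44040/143 frames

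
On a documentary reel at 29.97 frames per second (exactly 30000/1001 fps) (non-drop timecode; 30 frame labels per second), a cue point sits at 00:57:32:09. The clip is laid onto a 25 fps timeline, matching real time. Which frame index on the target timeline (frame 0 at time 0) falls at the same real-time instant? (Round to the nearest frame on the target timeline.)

frame 86394

Source frame index: (0×3600 + 57×60 + 32) × 30 + 9 = 103569.
Real time: 103569 / (30000/1001) = 34557523/10000 s.
Target frame: (34557523/10000) × (25) = 34557523/400 ≈ 86393.807 → 86394.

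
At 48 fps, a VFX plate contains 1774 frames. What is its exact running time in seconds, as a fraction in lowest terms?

887/24 seconds

Running time = 1774 ÷ (48) = 1774 × 1/48 = 887/24 s.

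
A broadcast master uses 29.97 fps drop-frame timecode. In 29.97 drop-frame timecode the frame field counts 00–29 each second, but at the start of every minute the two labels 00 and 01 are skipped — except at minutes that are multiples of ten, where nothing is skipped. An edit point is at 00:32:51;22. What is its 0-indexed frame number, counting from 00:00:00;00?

Complete 10-minute blocks: 3, each 17982 frames → 53946.
Remaining 2 whole minutes in the current block: 1800 + 1 × 1798 = 3598 frames.
Within the current minute: 51 × 30 + 22 − 2 = 1550 (labels ;00/;01 skipped at this minute). Total = 53946 + 3598 + 1550 = 59094.

59094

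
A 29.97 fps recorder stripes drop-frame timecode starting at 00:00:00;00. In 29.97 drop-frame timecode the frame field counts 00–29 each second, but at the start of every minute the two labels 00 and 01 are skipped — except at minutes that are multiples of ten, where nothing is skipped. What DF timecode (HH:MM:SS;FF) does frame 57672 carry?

Each 10-minute DF block holds 10 × 60 × 30 − 9 × 2 = 17982 frames. 57672 ÷ 17982 → 3 full blocks, remainder 3726.
Within the partial block the first minute is 1800 frames and each further minute 1798, so 2 further minute boundaries passed. Total skipped labels = 18 × 3 + 2 × 2 = 58.
Non-drop label index = 57672 + 58 = 57730; at 30 labels/s that is 00:32:04:10, i.e. DF 00:32:04;10.

00:32:04;10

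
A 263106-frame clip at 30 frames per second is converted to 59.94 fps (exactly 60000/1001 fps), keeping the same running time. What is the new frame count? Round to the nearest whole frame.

525686 frames

Frames at target rate = 263106 × (60000/1001) / (30) = 526212000/1001 ≈ 525686.314.
Nearest whole frame: 525686.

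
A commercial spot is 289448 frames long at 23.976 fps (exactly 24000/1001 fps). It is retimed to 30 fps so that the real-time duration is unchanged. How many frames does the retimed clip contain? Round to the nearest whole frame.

362172 frames

Frames at target rate = 289448 × (30) / (24000/1001) = 36217181/100 ≈ 362171.810.
Nearest whole frame: 362172.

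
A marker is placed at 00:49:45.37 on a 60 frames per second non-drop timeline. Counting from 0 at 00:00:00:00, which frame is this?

179137

Total seconds to the label: (0 × 3600 + 49 × 60 + 45) = 2985.
Frame index = 2985 × 60 + 37 = 179137.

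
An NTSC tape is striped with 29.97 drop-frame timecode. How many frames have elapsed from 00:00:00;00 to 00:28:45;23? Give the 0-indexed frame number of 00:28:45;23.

As if non-drop at 30 labels/s: (0 × 3600 + 28 × 60 + 45) × 30 + 23 = 51773.
Minute boundaries passed: 28; those not divisible by 10: 28 − 2 = 26; dropped labels = 2 × 26 = 52.
Actual frame index = 51773 − 52 = 51721.

51721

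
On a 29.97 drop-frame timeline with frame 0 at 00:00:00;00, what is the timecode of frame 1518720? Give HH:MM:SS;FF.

Ten DF minutes hold 17982 frames, so frame 1518720 lies in block 84 (frames 1510488–1528469) with 8232 frames into that block.
The block's first minute is 1800 frames and the rest 1798 each; 8232 frames reaches minute 4, so 84 × 18 + 4 × 2 = 1520 labels have been skipped so far.
Adding those back, label number 1518720 + 1520 = 1520240 at 30 labels/s is 50674 s + 20 f = 14 h 4 min 34 s frame 20, i.e. 14:04:34;20.

14:04:34;20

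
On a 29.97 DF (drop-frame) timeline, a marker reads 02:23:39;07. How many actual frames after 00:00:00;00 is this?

258319

As if non-drop at 30 labels/s: (2 × 3600 + 23 × 60 + 39) × 30 + 7 = 258577.
Minute boundaries passed: 143; those not divisible by 10: 143 − 14 = 129; dropped labels = 2 × 129 = 258.
Actual frame index = 258577 − 258 = 258319.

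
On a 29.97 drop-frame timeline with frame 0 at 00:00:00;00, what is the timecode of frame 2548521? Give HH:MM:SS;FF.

23:37:15;23

Ten DF minutes hold 17982 frames, so frame 2548521 lies in block 141 (frames 2535462–2553443) with 13059 frames into that block.
The block's first minute is 1800 frames and the rest 1798 each; 13059 frames reaches minute 7, so 141 × 18 + 7 × 2 = 2552 labels have been skipped so far.
Adding those back, label number 2548521 + 2552 = 2551073 at 30 labels/s is 85035 s + 23 f = 23 h 37 min 15 s frame 23, i.e. 23:37:15;23.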